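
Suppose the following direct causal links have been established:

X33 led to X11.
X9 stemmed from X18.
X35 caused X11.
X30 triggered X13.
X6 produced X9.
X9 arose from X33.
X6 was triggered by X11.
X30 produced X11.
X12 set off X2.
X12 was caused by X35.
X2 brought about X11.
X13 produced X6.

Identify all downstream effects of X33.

Direct effects: X11, X9.
2 steps out: X6.
Not reachable from it: X30, X35, X12, X13, X2, X18.

X11, X6, X9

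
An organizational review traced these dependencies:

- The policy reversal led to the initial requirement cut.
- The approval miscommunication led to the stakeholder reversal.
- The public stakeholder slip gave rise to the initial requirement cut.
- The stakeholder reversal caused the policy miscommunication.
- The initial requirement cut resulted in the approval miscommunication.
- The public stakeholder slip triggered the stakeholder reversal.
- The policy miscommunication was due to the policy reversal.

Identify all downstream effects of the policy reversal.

Direct effects: the initial requirement cut, the policy miscommunication.
2 steps out: the approval miscommunication.
3 steps out: the stakeholder reversal.
Not reachable from it: the public stakeholder slip.

the approval miscommunication, the initial requirement cut, the policy miscommunication, the stakeholder reversal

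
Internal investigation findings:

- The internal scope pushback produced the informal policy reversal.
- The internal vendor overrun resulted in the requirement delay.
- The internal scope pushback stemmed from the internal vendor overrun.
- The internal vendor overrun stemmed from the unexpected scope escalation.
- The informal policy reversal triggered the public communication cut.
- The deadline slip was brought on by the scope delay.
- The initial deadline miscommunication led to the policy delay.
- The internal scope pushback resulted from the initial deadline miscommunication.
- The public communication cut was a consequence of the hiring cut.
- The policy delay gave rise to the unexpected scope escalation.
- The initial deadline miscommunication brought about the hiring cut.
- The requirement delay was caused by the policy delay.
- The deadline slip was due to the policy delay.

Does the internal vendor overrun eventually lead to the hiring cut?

The internal vendor overrun leads to the requirement delay, the internal scope pushback, the informal policy reversal, the public communication cut; the hiring cut is not among them.

No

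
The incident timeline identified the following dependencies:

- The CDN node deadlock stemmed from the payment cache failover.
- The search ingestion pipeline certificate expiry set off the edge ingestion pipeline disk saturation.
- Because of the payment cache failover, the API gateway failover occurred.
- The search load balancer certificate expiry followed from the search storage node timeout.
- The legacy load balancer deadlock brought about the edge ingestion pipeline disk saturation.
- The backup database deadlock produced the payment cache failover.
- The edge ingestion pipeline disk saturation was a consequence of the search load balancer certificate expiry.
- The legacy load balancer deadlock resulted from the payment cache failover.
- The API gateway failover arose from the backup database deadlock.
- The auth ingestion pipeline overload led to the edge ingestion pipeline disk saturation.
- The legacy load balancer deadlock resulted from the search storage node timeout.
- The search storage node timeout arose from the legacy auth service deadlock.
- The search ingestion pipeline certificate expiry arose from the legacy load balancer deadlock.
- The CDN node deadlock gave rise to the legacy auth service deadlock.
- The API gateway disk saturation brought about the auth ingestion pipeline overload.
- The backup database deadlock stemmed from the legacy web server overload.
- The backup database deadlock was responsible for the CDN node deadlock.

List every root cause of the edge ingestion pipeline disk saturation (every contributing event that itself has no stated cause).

Tracing upstream from the edge ingestion pipeline disk saturation: the edge ingestion pipeline disk saturation ← the legacy load balancer deadlock ← the payment cache failover ← the backup database deadlock ← the legacy web server overload.
A separate upstream branch: the edge ingestion pipeline disk saturation ← the auth ingestion pipeline overload ← the API gateway disk saturation.
Each of those chain origins has no stated cause.

the API gateway disk saturation, the legacy web server overload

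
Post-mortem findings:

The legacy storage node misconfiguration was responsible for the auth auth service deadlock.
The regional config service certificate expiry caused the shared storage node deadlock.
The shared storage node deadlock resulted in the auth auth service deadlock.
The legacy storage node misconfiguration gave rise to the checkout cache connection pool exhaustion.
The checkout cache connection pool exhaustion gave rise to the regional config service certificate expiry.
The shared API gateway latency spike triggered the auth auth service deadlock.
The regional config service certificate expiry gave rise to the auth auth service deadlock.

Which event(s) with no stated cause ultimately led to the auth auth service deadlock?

Tracing upstream from the auth auth service deadlock: the auth auth service deadlock ← the legacy storage node misconfiguration.
A separate upstream branch: the auth auth service deadlock ← the shared API gateway latency spike.
Each of those chain origins has no stated cause.

the legacy storage node misconfiguration, the shared API gateway latency spike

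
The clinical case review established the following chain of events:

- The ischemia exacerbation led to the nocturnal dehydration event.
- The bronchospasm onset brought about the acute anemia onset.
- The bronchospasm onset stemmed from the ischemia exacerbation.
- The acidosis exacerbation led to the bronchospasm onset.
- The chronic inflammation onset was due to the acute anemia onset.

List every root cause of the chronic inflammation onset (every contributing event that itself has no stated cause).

the acidosis exacerbation, the ischemia exacerbation

Tracing upstream from the chronic inflammation onset: the chronic inflammation onset ← the acute anemia onset ← the bronchospasm onset ← the ischemia exacerbation.
A separate upstream branch: the chronic inflammation onset ← the acute anemia onset ← the bronchospasm onset ← the acidosis exacerbation.
Each of those chain origins has no stated cause.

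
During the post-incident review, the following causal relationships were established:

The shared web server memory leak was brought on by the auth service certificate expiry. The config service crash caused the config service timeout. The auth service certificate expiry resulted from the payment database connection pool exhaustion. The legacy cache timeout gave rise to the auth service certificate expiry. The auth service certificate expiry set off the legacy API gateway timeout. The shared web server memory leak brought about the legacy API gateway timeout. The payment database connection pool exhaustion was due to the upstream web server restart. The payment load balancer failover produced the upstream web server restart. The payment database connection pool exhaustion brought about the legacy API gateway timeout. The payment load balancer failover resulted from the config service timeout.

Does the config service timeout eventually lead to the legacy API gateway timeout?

There is a causal chain: the config service timeout → the payment load balancer failover → the upstream web server restart → the payment database connection pool exhaustion → the legacy API gateway timeout.

Yes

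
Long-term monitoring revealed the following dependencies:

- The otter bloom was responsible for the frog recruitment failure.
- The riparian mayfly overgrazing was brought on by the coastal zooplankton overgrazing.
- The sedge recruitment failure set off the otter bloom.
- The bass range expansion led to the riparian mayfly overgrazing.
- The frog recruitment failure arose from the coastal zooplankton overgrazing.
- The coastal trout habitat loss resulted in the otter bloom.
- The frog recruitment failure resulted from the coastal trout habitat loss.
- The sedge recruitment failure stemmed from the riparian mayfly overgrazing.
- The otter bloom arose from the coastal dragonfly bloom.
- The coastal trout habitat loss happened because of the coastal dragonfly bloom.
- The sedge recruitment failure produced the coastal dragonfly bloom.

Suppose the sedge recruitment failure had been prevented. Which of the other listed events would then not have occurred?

Downstream of the sedge recruitment failure: the coastal dragonfly bloom, the coastal trout habitat loss, the otter bloom, the frog recruitment failure.
Of those, still caused via another path: the frog recruitment failure.
The remainder have no surviving cause.

the coastal dragonfly bloom, the coastal trout habitat loss, the otter bloom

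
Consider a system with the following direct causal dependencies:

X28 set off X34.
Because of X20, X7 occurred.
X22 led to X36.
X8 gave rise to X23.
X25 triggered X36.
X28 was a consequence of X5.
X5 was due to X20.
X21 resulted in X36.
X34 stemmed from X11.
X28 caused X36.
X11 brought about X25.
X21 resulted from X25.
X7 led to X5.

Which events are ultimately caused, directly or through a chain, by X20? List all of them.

X28, X34, X36, X5, X7

Direct effects: X7, X5.
2 steps out: X28.
3 steps out: X34, X36.
Not reachable from it: X22, X8, X23, X11, X25, X21.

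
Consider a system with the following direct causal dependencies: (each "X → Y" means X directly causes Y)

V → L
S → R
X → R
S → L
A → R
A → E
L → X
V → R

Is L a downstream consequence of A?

A leads to E, R; L is not among them.

No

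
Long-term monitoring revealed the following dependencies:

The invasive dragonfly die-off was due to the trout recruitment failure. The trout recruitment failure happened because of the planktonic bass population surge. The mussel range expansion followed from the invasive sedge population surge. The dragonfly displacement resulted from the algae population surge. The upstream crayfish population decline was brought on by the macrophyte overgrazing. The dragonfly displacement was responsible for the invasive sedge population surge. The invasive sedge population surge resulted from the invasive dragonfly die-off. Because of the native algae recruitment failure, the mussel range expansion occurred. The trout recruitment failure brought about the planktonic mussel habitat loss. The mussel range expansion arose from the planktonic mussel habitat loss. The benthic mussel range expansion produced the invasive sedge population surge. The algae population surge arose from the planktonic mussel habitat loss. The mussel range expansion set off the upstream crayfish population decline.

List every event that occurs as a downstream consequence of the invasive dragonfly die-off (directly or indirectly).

Direct effects: the invasive sedge population surge.
2 steps out: the mussel range expansion.
3 steps out: the upstream crayfish population decline.
Not reachable from it: the macrophyte overgrazing, the benthic mussel range expansion, the planktonic bass population surge, the trout recruitment failure, the planktonic mussel habitat loss, the algae population surge, the dragonfly displacement, the native algae recruitment failure.

the invasive sedge population surge, the mussel range expansion, the upstream crayfish population decline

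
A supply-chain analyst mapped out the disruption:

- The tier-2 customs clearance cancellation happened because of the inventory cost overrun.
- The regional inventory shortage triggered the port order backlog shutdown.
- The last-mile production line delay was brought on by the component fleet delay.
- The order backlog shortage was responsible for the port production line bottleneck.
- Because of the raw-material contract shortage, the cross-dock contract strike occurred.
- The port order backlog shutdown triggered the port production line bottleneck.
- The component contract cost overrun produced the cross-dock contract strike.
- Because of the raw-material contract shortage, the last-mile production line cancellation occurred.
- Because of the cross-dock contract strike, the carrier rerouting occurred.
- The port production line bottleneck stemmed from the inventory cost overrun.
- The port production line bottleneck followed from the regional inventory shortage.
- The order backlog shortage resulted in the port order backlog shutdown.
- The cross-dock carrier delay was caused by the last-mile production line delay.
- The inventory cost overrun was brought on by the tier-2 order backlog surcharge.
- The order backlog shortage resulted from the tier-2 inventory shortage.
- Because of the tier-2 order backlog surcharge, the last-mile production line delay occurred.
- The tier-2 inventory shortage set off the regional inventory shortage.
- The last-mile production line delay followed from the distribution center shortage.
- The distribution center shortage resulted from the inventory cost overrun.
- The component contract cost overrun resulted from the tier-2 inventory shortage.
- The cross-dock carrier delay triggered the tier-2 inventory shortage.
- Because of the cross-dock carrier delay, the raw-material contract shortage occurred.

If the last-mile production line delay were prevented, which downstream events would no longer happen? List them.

the carrier rerouting, the component contract cost overrun, the cross-dock carrier delay, the cross-dock contract strike, the last-mile production line cancellation, the order backlog shortage, the port order backlog shutdown, the raw-material contract shortage, the regional inventory shortage, the tier-2 inventory shortage

Downstream of the last-mile production line delay: the cross-dock carrier delay, the raw-material contract shortage, the last-mile production line cancellation, the tier-2 inventory shortage, the component contract cost overrun, the cross-dock contract strike, the order backlog shortage, the regional inventory shortage, the carrier rerouting, the port order backlog shutdown, the port production line bottleneck.
Of those, still caused via another path: the port production line bottleneck.
The remainder have no surviving cause.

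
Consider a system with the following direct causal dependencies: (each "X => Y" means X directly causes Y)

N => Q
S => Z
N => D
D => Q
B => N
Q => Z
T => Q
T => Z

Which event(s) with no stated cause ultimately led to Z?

B, S, T

Tracing upstream from Z: Z ← S.
A separate upstream branch: Z ← Q ← N ← B.
A separate upstream branch: Z ← T.
Each of those chain origins has no stated cause.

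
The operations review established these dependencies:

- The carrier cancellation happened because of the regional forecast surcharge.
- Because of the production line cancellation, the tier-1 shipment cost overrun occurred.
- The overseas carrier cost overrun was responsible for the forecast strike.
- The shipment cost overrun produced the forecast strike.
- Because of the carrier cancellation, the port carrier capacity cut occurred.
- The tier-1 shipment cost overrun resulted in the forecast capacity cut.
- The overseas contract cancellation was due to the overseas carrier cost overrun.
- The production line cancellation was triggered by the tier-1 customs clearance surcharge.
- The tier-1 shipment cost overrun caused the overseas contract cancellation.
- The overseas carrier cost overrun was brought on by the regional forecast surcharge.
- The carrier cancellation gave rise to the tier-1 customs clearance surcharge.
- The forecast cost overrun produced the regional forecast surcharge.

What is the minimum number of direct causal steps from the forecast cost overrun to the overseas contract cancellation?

3

Shortest chain: the forecast cost overrun → the regional forecast surcharge → the overseas carrier cost overrun → the overseas contract cancellation.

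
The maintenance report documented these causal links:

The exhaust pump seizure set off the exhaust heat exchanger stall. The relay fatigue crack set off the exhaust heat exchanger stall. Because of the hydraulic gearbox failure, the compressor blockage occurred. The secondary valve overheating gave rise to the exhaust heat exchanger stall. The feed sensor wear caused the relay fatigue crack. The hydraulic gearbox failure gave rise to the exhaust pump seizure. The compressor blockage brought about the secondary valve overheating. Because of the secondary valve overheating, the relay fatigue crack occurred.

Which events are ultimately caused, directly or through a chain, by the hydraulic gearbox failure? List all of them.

the compressor blockage, the exhaust heat exchanger stall, the exhaust pump seizure, the relay fatigue crack, the secondary valve overheating

Direct effects: the exhaust pump seizure, the compressor blockage.
2 steps out: the secondary valve overheating, the exhaust heat exchanger stall.
3 steps out: the relay fatigue crack.
Not reachable from it: the feed sensor wear.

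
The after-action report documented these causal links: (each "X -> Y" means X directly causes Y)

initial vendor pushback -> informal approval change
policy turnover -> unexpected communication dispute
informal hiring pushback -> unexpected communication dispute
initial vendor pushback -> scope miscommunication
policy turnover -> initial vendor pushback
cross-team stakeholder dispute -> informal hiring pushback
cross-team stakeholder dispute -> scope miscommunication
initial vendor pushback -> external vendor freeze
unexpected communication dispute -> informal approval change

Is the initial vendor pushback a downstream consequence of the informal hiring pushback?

The informal hiring pushback leads to the unexpected communication dispute, the informal approval change; the initial vendor pushback is not among them.

No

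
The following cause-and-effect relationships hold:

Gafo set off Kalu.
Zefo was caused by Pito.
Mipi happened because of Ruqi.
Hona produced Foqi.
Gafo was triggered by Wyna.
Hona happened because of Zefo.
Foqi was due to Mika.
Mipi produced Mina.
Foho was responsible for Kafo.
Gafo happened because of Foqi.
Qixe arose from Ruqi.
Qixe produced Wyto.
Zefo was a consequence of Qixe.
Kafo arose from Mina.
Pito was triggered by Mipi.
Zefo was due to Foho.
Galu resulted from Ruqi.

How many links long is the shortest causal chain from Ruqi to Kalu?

Shortest chain: Ruqi → Qixe → Zefo → Hona → Foqi → Gafo → Kalu.

6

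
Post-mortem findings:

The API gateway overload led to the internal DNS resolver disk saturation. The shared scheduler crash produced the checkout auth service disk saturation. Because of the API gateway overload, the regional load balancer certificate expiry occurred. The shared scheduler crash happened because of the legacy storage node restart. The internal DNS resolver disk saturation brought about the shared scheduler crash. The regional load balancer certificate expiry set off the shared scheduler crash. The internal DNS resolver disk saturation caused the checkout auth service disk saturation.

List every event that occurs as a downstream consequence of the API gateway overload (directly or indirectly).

the checkout auth service disk saturation, the internal DNS resolver disk saturation, the regional load balancer certificate expiry, the shared scheduler crash

Direct effects: the regional load balancer certificate expiry, the internal DNS resolver disk saturation.
2 steps out: the shared scheduler crash, the checkout auth service disk saturation.
Not reachable from it: the legacy storage node restart.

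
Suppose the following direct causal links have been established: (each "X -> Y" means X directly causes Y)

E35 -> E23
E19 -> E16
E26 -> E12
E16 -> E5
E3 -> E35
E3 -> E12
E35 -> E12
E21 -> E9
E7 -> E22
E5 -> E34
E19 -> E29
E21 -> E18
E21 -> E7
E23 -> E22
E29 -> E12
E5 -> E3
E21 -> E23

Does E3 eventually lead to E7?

No

E3 leads to E35, E23, E12, E22; E7 is not among them.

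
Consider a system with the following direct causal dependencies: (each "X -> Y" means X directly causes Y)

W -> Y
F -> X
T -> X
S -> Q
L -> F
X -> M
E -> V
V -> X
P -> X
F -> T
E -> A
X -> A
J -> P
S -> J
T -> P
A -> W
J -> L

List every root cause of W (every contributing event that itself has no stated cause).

Tracing upstream from W: W ← A ← X ← P ← J ← S.
A separate upstream branch: W ← A ← E.
Each of those chain origins has no stated cause.

E, S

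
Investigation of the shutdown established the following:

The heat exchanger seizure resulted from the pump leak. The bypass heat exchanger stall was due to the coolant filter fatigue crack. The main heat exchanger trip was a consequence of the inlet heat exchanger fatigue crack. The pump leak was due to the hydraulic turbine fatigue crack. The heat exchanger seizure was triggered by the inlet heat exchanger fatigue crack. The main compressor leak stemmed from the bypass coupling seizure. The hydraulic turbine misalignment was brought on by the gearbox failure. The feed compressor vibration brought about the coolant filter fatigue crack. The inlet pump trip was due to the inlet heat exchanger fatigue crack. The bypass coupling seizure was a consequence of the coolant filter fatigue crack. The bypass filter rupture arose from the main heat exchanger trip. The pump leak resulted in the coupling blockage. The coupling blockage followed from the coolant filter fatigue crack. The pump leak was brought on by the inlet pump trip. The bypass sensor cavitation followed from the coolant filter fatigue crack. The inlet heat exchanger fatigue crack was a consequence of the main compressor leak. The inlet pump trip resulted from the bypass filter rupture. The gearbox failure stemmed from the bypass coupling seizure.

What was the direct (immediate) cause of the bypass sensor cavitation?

Upstream contributors include the feed compressor vibration, but only the coolant filter fatigue crack feeds directly into the bypass sensor cavitation.

the coolant filter fatigue crack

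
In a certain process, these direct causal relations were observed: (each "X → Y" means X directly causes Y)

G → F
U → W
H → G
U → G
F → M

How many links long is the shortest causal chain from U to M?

3

Shortest chain: U → G → F → M.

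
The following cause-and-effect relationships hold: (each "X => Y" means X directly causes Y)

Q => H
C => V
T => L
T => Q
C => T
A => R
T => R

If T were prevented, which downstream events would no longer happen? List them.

H, L, Q

Downstream of T: L, Q, H, R.
Of those, still caused via another path: R.
The remainder have no surviving cause.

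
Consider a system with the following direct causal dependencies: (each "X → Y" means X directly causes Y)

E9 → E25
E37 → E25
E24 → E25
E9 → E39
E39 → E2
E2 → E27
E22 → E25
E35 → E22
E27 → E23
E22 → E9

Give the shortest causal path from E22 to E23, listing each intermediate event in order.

E22 → E9 → E39 → E2 → E27 → E23

E22 → E9
E9 → E39
E39 → E2
E2 → E27
E27 → E23
Length: 5 steps.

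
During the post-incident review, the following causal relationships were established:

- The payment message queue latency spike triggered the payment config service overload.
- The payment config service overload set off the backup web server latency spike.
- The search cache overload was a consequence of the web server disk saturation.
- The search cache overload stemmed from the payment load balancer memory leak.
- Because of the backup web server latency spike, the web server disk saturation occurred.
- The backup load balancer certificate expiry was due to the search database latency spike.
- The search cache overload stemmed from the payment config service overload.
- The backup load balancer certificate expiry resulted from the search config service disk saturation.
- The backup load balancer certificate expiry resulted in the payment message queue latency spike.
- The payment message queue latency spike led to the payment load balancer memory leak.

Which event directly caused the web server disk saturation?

Upstream contributors include the search config service disk saturation, the backup load balancer certificate expiry, the payment message queue latency spike, the payment config service overload, the search database latency spike, but only the backup web server latency spike feeds directly into the web server disk saturation.

the backup web server latency spike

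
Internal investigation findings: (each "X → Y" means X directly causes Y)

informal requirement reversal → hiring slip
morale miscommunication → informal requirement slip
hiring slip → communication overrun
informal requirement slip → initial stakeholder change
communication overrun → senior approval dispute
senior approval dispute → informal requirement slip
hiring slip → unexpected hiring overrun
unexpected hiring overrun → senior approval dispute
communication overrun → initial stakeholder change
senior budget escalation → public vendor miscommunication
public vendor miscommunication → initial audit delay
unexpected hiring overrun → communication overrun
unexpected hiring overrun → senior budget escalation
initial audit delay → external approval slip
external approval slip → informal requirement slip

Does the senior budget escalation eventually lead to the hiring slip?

The senior budget escalation leads to the public vendor miscommunication, the initial audit delay, the external approval slip, the informal requirement slip, the initial stakeholder change; the hiring slip is not among them.

No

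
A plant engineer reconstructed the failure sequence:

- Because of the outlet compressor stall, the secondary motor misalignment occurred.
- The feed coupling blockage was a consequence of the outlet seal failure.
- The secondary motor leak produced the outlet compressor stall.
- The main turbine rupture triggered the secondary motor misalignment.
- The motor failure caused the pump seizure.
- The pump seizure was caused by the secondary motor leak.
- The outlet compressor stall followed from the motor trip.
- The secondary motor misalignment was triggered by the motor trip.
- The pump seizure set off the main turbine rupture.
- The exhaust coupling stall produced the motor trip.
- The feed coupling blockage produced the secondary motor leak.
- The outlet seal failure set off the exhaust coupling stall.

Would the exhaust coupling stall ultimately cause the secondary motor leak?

No

The exhaust coupling stall leads to the motor trip, the outlet compressor stall, the secondary motor misalignment; the secondary motor leak is not among them.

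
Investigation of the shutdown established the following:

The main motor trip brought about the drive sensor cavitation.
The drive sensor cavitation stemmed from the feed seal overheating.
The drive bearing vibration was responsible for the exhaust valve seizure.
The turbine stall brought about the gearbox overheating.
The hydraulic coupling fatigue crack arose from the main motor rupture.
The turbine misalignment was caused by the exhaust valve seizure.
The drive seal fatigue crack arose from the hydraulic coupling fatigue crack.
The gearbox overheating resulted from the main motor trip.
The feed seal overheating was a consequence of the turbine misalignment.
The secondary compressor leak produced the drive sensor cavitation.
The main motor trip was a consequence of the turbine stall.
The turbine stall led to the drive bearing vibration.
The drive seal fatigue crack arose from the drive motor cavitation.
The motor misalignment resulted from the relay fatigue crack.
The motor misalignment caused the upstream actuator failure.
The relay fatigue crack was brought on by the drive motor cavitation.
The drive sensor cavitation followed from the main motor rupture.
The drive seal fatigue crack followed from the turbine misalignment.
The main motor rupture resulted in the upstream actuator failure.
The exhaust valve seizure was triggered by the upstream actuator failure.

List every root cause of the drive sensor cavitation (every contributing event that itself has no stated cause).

the drive motor cavitation, the main motor rupture, the secondary compressor leak, the turbine stall

Tracing upstream from the drive sensor cavitation: the drive sensor cavitation ← the main motor trip ← the turbine stall.
A separate upstream branch: the drive sensor cavitation ← the feed seal overheating ← the turbine misalignment ← the exhaust valve seizure ← the upstream actuator failure ← the motor misalignment ← the relay fatigue crack ← the drive motor cavitation.
A separate upstream branch: the drive sensor cavitation ← the main motor rupture.
A separate upstream branch: the drive sensor cavitation ← the secondary compressor leak.
Each of those chain origins has no stated cause.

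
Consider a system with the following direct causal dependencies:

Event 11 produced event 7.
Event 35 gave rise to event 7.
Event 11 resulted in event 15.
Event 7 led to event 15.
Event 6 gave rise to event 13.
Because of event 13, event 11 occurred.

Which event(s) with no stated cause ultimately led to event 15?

event 35, event 6

Tracing upstream from event 15: event 15 ← event 11 ← event 13 ← event 6.
A separate upstream branch: event 15 ← event 7 ← event 35.
Each of those chain origins has no stated cause.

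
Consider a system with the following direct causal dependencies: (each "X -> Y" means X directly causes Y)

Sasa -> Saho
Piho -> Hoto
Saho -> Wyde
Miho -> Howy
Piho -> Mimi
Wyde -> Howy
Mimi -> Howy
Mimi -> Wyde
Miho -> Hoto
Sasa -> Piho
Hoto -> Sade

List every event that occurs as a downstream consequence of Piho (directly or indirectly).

Direct effects: Mimi, Hoto.
2 steps out: Wyde, Howy, Sade.
Not reachable from it: Sasa, Saho, Miho.

Hoto, Howy, Mimi, Sade, Wyde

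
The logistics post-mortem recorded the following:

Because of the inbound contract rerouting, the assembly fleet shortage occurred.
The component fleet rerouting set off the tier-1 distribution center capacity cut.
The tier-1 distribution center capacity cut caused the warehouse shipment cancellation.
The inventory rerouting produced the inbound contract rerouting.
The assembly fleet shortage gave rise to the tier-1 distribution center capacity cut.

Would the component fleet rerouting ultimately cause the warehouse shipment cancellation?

There is a causal chain: the component fleet rerouting → the tier-1 distribution center capacity cut → the warehouse shipment cancellation.

Yes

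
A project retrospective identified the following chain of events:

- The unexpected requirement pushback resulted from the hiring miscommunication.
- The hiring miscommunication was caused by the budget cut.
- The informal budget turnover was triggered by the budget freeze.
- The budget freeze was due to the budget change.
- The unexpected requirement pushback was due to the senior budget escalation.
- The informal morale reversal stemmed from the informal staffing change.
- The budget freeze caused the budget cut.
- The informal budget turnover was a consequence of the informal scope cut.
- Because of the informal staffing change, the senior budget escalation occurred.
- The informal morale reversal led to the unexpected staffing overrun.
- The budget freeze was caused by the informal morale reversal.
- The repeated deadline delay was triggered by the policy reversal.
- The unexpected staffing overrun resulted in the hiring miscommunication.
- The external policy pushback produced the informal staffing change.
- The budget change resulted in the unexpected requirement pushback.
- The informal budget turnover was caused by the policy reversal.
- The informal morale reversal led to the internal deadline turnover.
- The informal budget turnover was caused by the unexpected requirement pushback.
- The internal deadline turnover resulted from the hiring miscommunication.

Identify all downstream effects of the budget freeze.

Direct effects: the budget cut, the informal budget turnover.
2 steps out: the hiring miscommunication.
3 steps out: the unexpected requirement pushback, the internal deadline turnover.
Not reachable from it: the external policy pushback, the informal staffing change, the policy reversal, the informal morale reversal, the budget change, the repeated deadline delay, the senior budget escalation, the unexpected staffing overrun, the informal scope cut.

the budget cut, the hiring miscommunication, the informal budget turnover, the internal deadline turnover, the unexpected requirement pushback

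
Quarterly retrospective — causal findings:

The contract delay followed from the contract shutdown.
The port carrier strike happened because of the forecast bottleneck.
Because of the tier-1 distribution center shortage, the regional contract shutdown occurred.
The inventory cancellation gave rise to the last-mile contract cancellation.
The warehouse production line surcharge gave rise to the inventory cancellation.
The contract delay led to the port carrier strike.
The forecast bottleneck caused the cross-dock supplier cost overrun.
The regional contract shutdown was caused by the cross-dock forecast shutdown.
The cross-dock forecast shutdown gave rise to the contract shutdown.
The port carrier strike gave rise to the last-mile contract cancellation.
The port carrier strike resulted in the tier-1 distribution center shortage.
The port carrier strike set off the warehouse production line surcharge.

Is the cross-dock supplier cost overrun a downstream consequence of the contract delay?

No

The contract delay leads to the port carrier strike, the warehouse production line surcharge, the inventory cancellation, the tier-1 distribution center shortage, the last-mile contract cancellation, the regional contract shutdown; the cross-dock supplier cost overrun is not among them.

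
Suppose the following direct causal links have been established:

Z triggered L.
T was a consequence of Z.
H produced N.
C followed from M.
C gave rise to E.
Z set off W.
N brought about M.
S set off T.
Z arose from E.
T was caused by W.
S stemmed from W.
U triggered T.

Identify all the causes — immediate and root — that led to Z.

Immediate cause of Z: E.
Further upstream: H, N, M, C.

C, E, H, M, N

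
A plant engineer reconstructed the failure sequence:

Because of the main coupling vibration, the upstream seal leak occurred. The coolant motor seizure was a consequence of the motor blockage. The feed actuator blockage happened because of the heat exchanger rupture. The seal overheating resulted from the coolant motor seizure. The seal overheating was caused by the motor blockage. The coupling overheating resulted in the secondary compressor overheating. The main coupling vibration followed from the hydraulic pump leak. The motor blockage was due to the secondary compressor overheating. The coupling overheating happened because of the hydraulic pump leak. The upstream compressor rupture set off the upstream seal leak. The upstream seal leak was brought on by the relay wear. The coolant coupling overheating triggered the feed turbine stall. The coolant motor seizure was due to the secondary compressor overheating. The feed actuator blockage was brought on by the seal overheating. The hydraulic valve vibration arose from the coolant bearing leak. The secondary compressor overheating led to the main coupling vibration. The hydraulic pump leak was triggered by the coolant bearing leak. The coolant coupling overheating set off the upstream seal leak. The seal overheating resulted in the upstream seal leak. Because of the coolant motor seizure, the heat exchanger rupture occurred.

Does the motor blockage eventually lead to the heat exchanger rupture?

Yes

There is a causal chain: the motor blockage → the coolant motor seizure → the heat exchanger rupture.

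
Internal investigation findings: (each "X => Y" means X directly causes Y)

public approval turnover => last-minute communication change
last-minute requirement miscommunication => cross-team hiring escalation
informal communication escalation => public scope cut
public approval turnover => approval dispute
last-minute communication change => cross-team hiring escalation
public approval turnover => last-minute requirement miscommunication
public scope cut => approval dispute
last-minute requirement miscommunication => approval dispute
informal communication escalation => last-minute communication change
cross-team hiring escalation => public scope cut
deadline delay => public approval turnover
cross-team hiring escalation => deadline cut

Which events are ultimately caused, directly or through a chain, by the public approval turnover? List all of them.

the approval dispute, the cross-team hiring escalation, the deadline cut, the last-minute communication change, the last-minute requirement miscommunication, the public scope cut

Direct effects: the last-minute requirement miscommunication, the last-minute communication change, the approval dispute.
2 steps out: the cross-team hiring escalation.
3 steps out: the deadline cut, the public scope cut.
Not reachable from it: the informal communication escalation, the deadline delay.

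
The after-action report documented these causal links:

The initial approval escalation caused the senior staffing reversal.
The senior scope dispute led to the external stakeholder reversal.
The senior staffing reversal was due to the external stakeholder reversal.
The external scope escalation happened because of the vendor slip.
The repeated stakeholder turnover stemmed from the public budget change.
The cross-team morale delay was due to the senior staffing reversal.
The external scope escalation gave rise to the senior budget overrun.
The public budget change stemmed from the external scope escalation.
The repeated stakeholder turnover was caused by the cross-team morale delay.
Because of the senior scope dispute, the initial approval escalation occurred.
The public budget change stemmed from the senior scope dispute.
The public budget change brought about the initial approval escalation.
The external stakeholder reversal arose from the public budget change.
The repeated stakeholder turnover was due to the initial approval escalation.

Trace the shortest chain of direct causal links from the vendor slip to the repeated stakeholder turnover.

the vendor slip → the external scope escalation → the public budget change → the repeated stakeholder turnover

the vendor slip → the external scope escalation
the external scope escalation → the public budget change
the public budget change → the repeated stakeholder turnover
Length: 3 steps.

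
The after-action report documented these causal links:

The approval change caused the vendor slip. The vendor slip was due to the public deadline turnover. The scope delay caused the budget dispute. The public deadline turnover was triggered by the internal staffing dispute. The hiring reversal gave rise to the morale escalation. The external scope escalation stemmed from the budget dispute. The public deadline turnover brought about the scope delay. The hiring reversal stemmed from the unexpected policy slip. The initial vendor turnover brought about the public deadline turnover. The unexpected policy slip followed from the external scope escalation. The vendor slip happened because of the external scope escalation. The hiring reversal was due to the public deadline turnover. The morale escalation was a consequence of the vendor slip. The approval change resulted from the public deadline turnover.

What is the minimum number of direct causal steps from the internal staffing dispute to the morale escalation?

Shortest chain: the internal staffing dispute → the public deadline turnover → the hiring reversal → the morale escalation.

3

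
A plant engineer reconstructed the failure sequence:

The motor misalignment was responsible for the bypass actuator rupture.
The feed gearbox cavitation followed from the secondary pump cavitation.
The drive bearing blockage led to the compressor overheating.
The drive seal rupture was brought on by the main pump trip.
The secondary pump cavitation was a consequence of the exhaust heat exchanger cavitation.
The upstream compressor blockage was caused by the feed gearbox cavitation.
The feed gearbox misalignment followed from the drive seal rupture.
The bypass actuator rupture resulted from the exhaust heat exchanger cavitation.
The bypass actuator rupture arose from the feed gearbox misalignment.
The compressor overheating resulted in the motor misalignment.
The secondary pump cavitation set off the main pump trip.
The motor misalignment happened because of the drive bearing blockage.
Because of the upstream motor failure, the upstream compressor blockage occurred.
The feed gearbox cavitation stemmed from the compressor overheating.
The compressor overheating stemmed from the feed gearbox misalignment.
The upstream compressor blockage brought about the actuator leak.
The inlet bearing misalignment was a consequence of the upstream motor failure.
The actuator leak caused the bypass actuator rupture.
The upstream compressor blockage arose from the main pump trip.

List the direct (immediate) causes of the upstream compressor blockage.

the feed gearbox cavitation, the main pump trip, the upstream motor failure

Upstream contributors include the exhaust heat exchanger cavitation, the secondary pump cavitation, the drive bearing blockage, the drive seal rupture, the feed gearbox misalignment, the compressor overheating, but only the feed gearbox cavitation, the main pump trip, the upstream motor failure feed directly into the upstream compressor blockage.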